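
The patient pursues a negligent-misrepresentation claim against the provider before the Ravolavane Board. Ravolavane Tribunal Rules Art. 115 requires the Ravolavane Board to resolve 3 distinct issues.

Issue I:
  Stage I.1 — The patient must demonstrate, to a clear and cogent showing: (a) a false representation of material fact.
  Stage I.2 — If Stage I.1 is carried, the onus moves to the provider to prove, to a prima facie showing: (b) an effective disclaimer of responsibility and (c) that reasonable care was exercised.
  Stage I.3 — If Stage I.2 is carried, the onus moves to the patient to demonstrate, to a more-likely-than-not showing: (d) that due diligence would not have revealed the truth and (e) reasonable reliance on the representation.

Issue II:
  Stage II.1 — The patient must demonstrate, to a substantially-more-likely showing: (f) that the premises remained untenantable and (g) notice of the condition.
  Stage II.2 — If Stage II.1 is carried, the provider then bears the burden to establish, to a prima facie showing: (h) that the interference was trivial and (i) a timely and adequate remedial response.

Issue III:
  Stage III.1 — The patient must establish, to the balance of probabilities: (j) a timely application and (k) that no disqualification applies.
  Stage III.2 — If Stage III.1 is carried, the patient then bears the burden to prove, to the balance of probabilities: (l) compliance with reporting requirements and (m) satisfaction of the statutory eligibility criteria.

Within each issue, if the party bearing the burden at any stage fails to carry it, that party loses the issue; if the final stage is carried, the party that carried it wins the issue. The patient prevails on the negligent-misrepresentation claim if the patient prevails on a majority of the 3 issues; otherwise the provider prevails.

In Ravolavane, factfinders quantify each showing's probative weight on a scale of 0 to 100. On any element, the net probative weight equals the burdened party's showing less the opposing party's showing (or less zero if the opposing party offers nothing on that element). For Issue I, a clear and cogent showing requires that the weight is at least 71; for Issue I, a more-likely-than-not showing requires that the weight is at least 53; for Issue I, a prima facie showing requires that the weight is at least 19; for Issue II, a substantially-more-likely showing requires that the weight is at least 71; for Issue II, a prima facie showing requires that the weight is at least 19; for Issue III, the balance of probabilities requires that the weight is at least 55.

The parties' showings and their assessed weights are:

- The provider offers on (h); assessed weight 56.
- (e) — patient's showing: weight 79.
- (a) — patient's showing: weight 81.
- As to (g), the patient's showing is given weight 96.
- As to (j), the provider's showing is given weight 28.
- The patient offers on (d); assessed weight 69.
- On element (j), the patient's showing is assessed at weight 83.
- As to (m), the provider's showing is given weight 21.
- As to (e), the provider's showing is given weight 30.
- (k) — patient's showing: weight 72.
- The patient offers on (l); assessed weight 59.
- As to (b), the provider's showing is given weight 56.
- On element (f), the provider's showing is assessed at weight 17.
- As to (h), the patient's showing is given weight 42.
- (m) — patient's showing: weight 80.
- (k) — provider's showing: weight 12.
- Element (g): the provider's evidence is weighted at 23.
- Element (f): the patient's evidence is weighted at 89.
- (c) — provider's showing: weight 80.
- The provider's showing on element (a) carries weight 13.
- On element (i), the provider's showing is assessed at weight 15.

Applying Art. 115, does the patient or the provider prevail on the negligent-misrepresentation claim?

— Issue I —
Stage I.1 — burden on patient; standard: a clear and cogent showing (weight is at least 71).
    (a): 81 − 13 = 68 < 71 [not met]
  The patient does not carry Stage I.1.
The provider prevails on this issue.
— Issue II —
At Stage II.1 the patient must meet a substantially-more-likely showing (weight is at least 71): on (f) the weight is 89 less the opposing 17 gives net 72, ≥ 71, so (f) meets the standard; on (g) the weight is 96 less the opposing 23 gives net 73, which does reach 71, so (g) meets the standard.
  Stage II.1 is satisfied; the onus moves to the provider.
At Stage II.2 the provider must meet a prima facie showing (weight is at least 19): on (h) the weight is 56 less the opposing 42 gives net 14, which does not reach 19, so (h) does not meet the standard; on (i) the weight is 15, < 19, so (i) does not meet the standard.
  Not every element is met, so the provider fails to carry Stage II.2.
The analysis ends at Stage II.2; the patient prevails on this issue.
— Issue III —
At Stage III.1 the patient must meet the balance of probabilities (weight is at least 55): on (j) the weight is 83 less the opposing 28 gives net 55, which does reach 55, so (j) meets the standard; on (k) the weight is 72 less the opposing 12 gives net 60, which does reach 55, so (k) meets the standard.
  Stage III.1 is satisfied; the patient continues to bear the burden.
At Stage III.2 the patient must meet the balance of probabilities (weight is at least 55): on (l) the weight is 59, ≥ 55, so (l) meets the standard; on (m) the weight is 80 less the opposing 21 gives net 59, which does reach 55, so (m) meets the standard.
  The patient carries the last stage.
All stages carried — the patient prevails on this issue.
Per-issue: Issue I → provider; Issue II → patient; Issue III → patient. The patient must prevail on a majority of issues; overall, the patient prevails.

patient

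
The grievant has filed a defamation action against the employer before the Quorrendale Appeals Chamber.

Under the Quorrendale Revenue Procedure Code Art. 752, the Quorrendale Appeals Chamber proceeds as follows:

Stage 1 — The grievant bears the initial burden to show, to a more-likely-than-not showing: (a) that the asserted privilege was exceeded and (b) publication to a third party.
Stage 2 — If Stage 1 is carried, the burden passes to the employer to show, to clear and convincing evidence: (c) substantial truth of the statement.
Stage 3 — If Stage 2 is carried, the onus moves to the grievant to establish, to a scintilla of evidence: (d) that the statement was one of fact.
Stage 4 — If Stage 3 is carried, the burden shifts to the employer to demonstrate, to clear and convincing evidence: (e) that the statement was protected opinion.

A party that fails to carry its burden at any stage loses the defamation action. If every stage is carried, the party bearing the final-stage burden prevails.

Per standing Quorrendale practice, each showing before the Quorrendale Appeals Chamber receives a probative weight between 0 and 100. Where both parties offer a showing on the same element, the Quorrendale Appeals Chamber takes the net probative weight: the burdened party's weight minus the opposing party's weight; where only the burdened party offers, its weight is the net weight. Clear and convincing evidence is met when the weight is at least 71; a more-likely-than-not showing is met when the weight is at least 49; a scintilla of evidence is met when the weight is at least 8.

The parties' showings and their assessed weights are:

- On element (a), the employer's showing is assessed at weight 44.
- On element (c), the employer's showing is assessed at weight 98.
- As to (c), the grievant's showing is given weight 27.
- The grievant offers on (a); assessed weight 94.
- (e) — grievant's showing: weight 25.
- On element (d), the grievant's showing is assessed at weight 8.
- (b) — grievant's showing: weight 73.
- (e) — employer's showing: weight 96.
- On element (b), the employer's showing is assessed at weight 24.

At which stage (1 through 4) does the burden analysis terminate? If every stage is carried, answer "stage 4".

At Stage 1 the grievant must meet a more-likely-than-not showing (weight is at least 49): on (a) the weight is 94 less the opposing 44 gives net 50, which does reach 49, so (a) meets the standard; on (b) the weight is 73 less the opposing 24 gives net 49, which does reach 49, so (b) meets the standard.
  The grievant carries Stage 1; the employer now bears the burden.
At Stage 2 the employer must meet clear and convincing evidence (weight is at least 71): on (c) the weight is 98 less the opposing 27 gives net 71, ≥ 71, so (c) meets the standard.
  Stage 2 is satisfied; the onus moves to the grievant.
At Stage 3 the grievant must meet a scintilla of evidence (weight is at least 8): on (d) the weight is 8, which does reach 8, so (d) meets the standard.
  The grievant carries Stage 3; the employer now bears the burden.
At Stage 4 the employer must meet clear and convincing evidence (weight is at least 71): on (e) the weight is 96 less the opposing 25 gives net 71, ≥ 71, so (e) meets the standard.
  Stage 4 carried; the final stage is satisfied.
All stages carried — the employer prevails.

stage 4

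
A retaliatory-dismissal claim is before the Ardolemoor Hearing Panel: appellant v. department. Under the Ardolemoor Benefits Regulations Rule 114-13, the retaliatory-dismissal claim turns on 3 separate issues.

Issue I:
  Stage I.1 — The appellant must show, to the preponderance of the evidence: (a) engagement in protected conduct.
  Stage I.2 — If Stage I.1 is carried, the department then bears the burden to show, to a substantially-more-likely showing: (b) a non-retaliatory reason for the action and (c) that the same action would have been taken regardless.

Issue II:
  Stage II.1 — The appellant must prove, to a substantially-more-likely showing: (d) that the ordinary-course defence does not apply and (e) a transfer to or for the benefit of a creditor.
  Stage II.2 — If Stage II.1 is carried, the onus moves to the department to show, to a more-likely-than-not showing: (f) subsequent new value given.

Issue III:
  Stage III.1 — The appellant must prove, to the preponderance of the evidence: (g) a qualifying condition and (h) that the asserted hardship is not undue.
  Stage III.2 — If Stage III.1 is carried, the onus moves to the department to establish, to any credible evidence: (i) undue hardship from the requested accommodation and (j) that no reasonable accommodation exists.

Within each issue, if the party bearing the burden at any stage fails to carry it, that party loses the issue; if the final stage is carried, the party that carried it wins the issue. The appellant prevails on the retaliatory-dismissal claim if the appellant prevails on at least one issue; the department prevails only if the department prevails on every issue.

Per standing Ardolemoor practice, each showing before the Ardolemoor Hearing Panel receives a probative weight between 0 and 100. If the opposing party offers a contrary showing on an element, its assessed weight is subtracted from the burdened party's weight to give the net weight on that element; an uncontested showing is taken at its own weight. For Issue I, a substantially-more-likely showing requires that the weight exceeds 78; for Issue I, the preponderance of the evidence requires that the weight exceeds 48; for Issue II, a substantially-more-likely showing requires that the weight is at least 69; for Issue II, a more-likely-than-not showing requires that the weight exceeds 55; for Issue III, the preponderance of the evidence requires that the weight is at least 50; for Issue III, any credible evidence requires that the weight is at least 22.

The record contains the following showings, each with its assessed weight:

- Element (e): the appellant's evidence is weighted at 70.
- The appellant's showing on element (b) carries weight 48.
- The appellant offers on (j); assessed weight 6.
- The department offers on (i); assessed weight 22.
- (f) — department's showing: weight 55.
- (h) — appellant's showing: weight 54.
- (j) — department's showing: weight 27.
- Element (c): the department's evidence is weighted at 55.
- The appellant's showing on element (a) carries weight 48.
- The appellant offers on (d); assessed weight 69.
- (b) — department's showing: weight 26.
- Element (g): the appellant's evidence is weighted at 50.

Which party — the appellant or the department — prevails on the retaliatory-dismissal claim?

— Issue I —
At Stage I.1 the appellant must meet the preponderance of the evidence (weight exceeds 48): on (a) the weight is 48, which does not exceed 48, so (a) does not meet the standard.
  Stage I.1 not carried; the appellant fails its burden.
The department prevails on this issue.
— Issue II —
Stage II.1 (appellant, a substantially-more-likely showing, weight is at least 69): (d) 69 ≥ 69 — meets; (e) 70 ≥ 69 — meets.
  The appellant carries Stage II.1; the department now bears the burden.
Stage II.2 (department, a more-likely-than-not showing, weight exceeds 55): (f) 55 ≤ 55 — fails.
  Stage II.2 not carried; the department fails its burden.
So the appellant prevails on this issue.
— Issue III —
Stage III.1 (appellant, the preponderance of the evidence, weight is at least 50): (g) 50 ≥ 50 — meets; (h) 54 ≥ 50 — meets.
  Stage III.1 carried; the burden shifts to the department.
Stage III.2 (department, any credible evidence, weight is at least 22): (i) 22 ≥ 22 — meets; (j) net 27−6=21 < 22 — fails.
  Stage III.2 not carried; the department fails its burden.
So the appellant prevails on this issue.
Per-issue: Issue I → department; Issue II → appellant; Issue III → appellant. The appellant must prevail on at least one issue; overall, the appellant prevails.

appellant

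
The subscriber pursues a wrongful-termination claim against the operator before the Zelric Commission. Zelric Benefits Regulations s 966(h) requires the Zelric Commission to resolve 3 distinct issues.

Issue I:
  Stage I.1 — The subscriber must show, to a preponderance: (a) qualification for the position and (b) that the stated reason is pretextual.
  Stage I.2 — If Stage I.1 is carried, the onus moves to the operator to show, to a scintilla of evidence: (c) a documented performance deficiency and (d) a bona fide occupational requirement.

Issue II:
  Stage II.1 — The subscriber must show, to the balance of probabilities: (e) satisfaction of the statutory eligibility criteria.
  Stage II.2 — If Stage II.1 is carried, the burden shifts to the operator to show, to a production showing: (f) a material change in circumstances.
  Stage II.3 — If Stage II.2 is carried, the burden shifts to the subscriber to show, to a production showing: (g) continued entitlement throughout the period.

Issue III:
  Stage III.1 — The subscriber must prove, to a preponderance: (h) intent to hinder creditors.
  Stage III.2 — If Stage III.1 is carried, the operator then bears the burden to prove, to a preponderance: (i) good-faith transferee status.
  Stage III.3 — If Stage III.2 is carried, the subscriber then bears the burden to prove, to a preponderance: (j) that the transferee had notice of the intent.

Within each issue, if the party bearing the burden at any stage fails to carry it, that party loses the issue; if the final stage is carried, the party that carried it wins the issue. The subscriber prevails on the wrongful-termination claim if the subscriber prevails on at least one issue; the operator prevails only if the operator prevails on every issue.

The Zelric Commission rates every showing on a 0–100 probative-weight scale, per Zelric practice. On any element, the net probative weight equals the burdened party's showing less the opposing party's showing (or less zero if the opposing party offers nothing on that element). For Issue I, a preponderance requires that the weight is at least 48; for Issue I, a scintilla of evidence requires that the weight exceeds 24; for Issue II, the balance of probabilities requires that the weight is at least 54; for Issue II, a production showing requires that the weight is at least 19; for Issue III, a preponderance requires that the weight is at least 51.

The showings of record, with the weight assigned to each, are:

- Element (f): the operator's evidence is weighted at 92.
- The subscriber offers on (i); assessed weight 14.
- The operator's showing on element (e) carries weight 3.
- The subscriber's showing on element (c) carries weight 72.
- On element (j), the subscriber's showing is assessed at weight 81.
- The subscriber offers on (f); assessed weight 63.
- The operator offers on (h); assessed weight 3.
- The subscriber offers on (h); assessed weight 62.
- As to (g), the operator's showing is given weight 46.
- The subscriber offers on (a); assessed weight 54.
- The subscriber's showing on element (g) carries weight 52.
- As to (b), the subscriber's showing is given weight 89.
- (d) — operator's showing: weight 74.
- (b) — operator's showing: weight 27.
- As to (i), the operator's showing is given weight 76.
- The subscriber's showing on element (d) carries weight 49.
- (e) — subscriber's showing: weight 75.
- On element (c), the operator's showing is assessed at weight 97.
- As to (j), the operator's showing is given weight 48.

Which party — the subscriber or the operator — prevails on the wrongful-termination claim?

operator

— Issue I —
Stage I.1 — burden on subscriber; standard: a preponderance (weight is at least 48).
    (a): 54 ≥ 48 [met]
    (b): 89 − 27 = 62 ≥ 48 [met]
  All elements met. The burden passes to the operator.
Stage I.2 — burden on operator; standard: a scintilla of evidence (weight exceeds 24).
    (c): 97 − 72 = 25 > 24 [met]
    (d): 74 − 49 = 25 > 24 [met]
  The operator carries the last stage.
With every stage satisfied, the operator prevails on this issue.
— Issue II —
Stage II.1 (subscriber, the balance of probabilities, weight is at least 54): (e) net 75−3=72 ≥ 54 — meets.
  Stage II.1 carried; the burden shifts to the operator.
Stage II.2 (operator, a production showing, weight is at least 19): (f) net 92−63=29 ≥ 19 — meets.
  Stage II.2 is satisfied; the onus moves to the subscriber.
Stage II.3 (subscriber, a production showing, weight is at least 19): (g) net 52−46=6 < 19 — fails.
  Not every element is met, so the subscriber fails to carry Stage II.3.
The analysis ends at Stage II.3; the operator prevails on this issue.
— Issue III —
Stage III.1 (subscriber, a preponderance, weight is at least 51): (h) net 62−3=59 ≥ 51 — meets.
  The subscriber carries Stage III.1; the operator now bears the burden.
Stage III.2 (operator, a preponderance, weight is at least 51): (i) net 76−14=62 ≥ 51 — meets.
  Stage III.2 carried; the burden shifts to the subscriber.
Stage III.3 (subscriber, a preponderance, weight is at least 51): (j) net 81−48=33 < 51 — fails.
  Not every element is met, so the subscriber fails to carry Stage III.3.
The operator prevails on this issue.
Per-issue: Issue I → operator; Issue II → operator; Issue III → operator. The subscriber must prevail on at least one issue; overall, the operator prevails.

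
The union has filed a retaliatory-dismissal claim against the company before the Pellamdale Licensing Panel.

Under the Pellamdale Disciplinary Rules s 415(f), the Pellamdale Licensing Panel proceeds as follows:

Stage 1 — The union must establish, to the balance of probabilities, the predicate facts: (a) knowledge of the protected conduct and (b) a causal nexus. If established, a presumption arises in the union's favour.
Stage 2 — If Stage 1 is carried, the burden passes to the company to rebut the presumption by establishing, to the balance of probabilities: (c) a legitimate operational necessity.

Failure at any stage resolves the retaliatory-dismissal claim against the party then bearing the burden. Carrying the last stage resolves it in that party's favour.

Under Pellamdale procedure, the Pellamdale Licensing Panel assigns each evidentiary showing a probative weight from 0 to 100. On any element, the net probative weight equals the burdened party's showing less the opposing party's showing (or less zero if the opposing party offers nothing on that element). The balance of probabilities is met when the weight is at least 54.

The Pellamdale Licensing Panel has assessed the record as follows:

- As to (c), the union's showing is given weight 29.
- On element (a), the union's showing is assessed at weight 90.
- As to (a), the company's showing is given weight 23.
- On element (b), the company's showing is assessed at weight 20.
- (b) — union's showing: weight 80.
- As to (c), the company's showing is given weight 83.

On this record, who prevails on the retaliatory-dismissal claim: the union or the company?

Stage 1 (union, the balance of probabilities, weight is at least 54): (a) net 90−23=67 ≥ 54 — meets; (b) net 80−20=60 ≥ 54 — meets.
  Stage 1 carried; the burden shifts to the company.
Stage 2 (company, the balance of probabilities, weight is at least 54): (c) net 83−29=54 ≥ 54 — meets.
  The company carries the last stage.
Every stage carried; the company prevails.

company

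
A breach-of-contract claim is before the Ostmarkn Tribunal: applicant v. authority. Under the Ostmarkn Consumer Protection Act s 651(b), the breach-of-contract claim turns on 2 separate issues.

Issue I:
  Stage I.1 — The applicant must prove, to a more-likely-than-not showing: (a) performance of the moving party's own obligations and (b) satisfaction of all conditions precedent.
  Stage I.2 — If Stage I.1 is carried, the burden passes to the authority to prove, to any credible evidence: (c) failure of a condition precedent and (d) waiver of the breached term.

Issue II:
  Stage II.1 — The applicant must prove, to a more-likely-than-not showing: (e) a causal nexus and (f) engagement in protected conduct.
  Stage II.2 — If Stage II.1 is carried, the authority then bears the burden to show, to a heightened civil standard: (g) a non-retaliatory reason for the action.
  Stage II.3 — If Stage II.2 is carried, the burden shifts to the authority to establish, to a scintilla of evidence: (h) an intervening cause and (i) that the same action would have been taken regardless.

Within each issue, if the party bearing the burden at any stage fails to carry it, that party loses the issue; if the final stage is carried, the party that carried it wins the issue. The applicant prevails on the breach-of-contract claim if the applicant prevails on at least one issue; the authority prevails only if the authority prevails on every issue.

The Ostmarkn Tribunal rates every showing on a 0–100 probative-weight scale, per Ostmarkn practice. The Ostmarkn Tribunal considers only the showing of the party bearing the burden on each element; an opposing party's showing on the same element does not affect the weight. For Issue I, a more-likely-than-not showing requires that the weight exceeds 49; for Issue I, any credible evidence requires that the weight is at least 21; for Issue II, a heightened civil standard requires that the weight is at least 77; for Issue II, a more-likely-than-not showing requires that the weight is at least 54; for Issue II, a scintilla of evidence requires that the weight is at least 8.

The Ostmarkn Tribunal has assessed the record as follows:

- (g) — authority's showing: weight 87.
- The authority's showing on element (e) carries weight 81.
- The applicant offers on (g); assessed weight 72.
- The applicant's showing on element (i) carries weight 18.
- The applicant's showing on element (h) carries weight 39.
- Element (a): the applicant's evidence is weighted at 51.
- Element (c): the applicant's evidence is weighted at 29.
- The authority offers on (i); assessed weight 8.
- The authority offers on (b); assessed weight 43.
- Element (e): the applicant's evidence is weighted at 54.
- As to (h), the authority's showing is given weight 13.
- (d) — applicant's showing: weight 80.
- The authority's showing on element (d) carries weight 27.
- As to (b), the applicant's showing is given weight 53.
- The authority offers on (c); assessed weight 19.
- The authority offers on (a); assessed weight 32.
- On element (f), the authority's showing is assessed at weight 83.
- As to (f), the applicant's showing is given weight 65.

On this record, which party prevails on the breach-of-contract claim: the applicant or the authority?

— Issue I —
Stage I.1 (applicant, a more-likely-than-not showing, weight exceeds 49): (a) 51 (authority's 32 disregarded) > 49 — meets; (b) 53 (authority's 43 disregarded) > 49 — meets.
  Stage I.1 carried; the burden shifts to the authority.
Stage I.2 (authority, any credible evidence, weight is at least 21): (c) 19 (applicant's 29 disregarded) < 21 — fails; (d) 27 (applicant's 80 disregarded) ≥ 21 — meets.
  Stage I.2 not carried; the authority fails its burden.
The applicant prevails on this issue.
— Issue II —
Stage II.1 (applicant, a more-likely-than-not showing, weight is at least 54): (e) 54 (authority's 81 disregarded) ≥ 54 — meets; (f) 65 (authority's 83 disregarded) ≥ 54 — meets.
  The applicant carries Stage II.1; the authority now bears the burden.
Stage II.2 (authority, a heightened civil standard, weight is at least 77): (g) 87 (applicant's 72 disregarded) ≥ 77 — meets.
  All elements met. The authority retains the burden for Stage II.3.
Stage II.3 (authority, a scintilla of evidence, weight is at least 8): (h) 13 (applicant's 39 disregarded) ≥ 8 — meets; (i) 8 (applicant's 18 disregarded) ≥ 8 — meets.
  All elements met at the final stage.
All stages carried — the authority prevails on this issue.
Per-issue: Issue I → applicant; Issue II → authority. The applicant must prevail on at least one issue; overall, the applicant prevails.

applicant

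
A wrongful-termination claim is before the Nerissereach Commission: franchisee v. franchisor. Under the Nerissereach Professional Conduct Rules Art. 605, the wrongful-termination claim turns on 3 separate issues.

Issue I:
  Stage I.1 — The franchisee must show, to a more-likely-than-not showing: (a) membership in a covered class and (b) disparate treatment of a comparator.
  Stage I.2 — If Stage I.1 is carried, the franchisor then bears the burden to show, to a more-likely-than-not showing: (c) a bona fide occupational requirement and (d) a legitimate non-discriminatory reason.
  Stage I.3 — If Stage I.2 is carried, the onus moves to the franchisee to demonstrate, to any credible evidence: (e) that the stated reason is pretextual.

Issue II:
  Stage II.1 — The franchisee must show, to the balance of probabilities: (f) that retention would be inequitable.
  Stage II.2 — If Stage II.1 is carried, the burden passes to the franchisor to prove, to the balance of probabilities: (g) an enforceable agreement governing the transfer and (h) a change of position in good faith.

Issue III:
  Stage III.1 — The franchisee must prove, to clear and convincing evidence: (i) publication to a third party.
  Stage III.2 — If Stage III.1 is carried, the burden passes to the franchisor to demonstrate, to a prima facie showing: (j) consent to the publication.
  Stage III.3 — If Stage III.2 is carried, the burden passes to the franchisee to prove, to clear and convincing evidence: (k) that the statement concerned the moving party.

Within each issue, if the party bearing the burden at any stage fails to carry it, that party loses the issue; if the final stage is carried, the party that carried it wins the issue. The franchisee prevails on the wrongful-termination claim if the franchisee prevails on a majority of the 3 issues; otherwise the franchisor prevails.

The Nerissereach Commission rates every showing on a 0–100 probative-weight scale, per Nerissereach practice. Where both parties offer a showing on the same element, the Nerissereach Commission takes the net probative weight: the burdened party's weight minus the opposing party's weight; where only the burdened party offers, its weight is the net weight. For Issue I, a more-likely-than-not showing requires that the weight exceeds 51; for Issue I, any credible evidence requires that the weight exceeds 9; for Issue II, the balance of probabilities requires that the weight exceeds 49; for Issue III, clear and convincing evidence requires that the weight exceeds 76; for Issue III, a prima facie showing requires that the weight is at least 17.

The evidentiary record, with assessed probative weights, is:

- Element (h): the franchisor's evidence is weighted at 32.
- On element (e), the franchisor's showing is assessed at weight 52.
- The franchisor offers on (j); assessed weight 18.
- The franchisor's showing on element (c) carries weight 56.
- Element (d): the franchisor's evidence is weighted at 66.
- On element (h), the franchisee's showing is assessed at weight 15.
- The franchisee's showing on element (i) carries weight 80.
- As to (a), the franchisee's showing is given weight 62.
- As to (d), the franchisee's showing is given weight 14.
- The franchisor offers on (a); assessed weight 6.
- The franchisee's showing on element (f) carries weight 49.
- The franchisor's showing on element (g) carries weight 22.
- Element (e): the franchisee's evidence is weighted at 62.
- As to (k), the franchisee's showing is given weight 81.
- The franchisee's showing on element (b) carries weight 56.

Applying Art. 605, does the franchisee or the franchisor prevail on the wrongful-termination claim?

— Issue I —
At Stage I.1 the franchisee must meet a more-likely-than-not showing (weight exceeds 51): on (a) the weight is 62 less the opposing 6 gives net 56, > 51, so (a) meets the standard; on (b) the weight is 56, > 51, so (b) meets the standard.
  The franchisee carries Stage I.1; the franchisor now bears the burden.
At Stage I.2 the franchisor must meet a more-likely-than-not showing (weight exceeds 51): on (c) the weight is 56, which does exceed 51, so (c) meets the standard; on (d) the weight is 66 less the opposing 14 gives net 52, which does exceed 51, so (d) meets the standard.
  Stage I.2 is satisfied; the onus moves to the franchisee.
At Stage I.3 the franchisee must meet any credible evidence (weight exceeds 9): on (e) the weight is 62 less the opposing 52 gives net 10, which does exceed 9, so (e) meets the standard.
  Stage I.3 carried; the final stage is satisfied.
All stages carried — the franchisee prevails on this issue.
— Issue II —
At Stage II.1 the franchisee must meet the balance of probabilities (weight exceeds 49): on (f) the weight is 49, which does not exceed 49, so (f) does not meet the standard.
  The franchisee does not carry Stage II.1.
The franchisor prevails on this issue.
— Issue III —
At Stage III.1 the franchisee must meet clear and convincing evidence (weight exceeds 76): on (i) the weight is 80, which does exceed 76, so (i) meets the standard.
  All elements met. The burden passes to the franchisor.
At Stage III.2 the franchisor must meet a prima facie showing (weight is at least 17): on (j) the weight is 18, which does reach 17, so (j) meets the standard.
  All elements met. The burden passes to the franchisee.
At Stage III.3 the franchisee must meet clear and convincing evidence (weight exceeds 76): on (k) the weight is 81, > 76, so (k) meets the standard.
  Stage III.3 carried; the final stage is satisfied.
Every stage carried; the franchisee prevails on this issue.
Per-issue: Issue I → franchisee; Issue II → franchisor; Issue III → franchisee. The franchisee must prevail on a majority of issues; overall, the franchisee prevails.

franchisee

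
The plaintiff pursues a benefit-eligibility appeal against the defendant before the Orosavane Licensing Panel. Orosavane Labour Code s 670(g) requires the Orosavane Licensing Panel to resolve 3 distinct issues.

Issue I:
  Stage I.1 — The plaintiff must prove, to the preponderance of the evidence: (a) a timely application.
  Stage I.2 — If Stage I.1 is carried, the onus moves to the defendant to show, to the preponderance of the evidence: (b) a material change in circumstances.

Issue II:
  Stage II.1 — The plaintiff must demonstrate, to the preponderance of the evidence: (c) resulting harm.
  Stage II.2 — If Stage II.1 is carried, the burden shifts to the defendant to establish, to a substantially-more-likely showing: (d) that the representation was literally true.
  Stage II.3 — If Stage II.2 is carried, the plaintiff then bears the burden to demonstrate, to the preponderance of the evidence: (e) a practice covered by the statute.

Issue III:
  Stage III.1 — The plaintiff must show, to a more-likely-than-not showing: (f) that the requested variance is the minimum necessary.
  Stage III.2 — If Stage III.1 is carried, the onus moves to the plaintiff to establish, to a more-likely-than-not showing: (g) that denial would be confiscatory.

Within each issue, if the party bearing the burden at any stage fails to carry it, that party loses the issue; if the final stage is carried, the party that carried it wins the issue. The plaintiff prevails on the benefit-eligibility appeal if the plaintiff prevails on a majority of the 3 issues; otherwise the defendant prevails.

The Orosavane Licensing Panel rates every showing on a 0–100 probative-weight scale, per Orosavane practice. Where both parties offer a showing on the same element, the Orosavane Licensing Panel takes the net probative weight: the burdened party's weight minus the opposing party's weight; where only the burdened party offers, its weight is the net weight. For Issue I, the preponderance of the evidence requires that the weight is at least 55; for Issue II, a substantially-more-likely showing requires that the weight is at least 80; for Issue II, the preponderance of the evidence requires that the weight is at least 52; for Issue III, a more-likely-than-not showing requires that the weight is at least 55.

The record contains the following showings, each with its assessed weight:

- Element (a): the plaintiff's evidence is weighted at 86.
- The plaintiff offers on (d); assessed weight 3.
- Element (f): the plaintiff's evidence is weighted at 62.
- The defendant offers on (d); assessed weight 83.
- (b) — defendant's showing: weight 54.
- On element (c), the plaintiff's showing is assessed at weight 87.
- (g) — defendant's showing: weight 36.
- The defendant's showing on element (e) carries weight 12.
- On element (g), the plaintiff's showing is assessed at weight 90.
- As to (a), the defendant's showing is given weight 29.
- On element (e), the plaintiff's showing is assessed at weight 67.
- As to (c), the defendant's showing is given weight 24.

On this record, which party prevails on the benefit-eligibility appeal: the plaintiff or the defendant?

plaintiff

— Issue I —
Stage I.1 — burden on plaintiff; standard: the preponderance of the evidence (weight is at least 55).
    (a): 86 − 29 = 57 ≥ 55 [met]
  The plaintiff carries Stage I.1; the defendant now bears the burden.
Stage I.2 — burden on defendant; standard: the preponderance of the evidence (weight is at least 55).
    (b): 54 < 55 [not met]
  Not every element is met, so the defendant fails to carry Stage I.2.
The analysis ends at Stage I.2; the plaintiff prevails on this issue.
— Issue II —
Stage II.1 — burden on plaintiff; standard: the preponderance of the evidence (weight is at least 52).
    (c): 87 − 24 = 63 ≥ 52 [met]
  The plaintiff carries Stage II.1; the defendant now bears the burden.
Stage II.2 — burden on defendant; standard: a substantially-more-likely showing (weight is at least 80).
    (d): 83 − 3 = 80 ≥ 80 [met]
  Stage II.2 carried; the burden shifts to the plaintiff.
Stage II.3 — burden on plaintiff; standard: the preponderance of the evidence (weight is at least 52).
    (e): 67 − 12 = 55 ≥ 52 [met]
  All elements met at the final stage.
Every stage carried; the plaintiff prevails on this issue.
— Issue III —
Stage III.1 (plaintiff, a more-likely-than-not showing, weight is at least 55): (f) 62 ≥ 55 — meets.
  Stage III.1 is satisfied; the plaintiff continues to bear the burden.
Stage III.2 (plaintiff, a more-likely-than-not showing, weight is at least 55): (g) net 90−36=54 < 55 — fails.
  Stage III.2 not carried; the plaintiff fails its burden.
So the defendant prevails on this issue.
Per-issue: Issue I → plaintiff; Issue II → plaintiff; Issue III → defendant. The plaintiff must prevail on a majority of issues; overall, the plaintiff prevails.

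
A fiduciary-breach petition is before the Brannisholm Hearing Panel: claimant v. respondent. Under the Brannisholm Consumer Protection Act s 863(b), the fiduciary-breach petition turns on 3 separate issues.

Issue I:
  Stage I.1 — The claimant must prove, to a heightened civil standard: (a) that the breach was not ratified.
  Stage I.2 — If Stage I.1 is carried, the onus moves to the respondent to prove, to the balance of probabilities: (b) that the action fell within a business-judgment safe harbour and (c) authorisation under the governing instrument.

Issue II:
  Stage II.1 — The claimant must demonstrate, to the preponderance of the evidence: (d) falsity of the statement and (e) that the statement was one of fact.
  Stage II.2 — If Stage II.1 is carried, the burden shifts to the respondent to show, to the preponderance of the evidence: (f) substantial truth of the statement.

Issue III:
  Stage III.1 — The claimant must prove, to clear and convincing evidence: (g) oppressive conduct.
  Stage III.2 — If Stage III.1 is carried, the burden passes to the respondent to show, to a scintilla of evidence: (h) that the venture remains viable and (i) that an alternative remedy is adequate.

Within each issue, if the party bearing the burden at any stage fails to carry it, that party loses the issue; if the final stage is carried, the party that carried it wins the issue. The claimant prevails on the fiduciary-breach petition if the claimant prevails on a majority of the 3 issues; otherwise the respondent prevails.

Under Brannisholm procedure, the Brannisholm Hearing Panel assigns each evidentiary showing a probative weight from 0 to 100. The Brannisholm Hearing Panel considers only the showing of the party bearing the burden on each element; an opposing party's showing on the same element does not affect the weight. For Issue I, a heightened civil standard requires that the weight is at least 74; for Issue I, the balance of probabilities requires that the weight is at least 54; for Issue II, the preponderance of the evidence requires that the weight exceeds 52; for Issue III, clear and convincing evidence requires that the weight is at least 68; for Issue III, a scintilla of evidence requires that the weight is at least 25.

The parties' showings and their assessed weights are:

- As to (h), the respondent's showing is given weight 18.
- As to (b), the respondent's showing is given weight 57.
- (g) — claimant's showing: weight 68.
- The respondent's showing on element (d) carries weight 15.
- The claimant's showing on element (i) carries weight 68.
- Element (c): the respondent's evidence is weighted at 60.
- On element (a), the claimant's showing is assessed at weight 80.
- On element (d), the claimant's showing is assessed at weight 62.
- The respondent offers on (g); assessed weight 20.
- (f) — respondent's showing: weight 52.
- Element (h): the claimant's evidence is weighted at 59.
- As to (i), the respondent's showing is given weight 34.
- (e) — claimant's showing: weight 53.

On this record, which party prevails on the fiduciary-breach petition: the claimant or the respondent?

— Issue I —
Stage I.1 — burden on claimant; standard: a heightened civil standard (weight is at least 74).
    (a): 80 ≥ 74 [met]
  Stage I.1 is satisfied; the onus moves to the respondent.
Stage I.2 — burden on respondent; standard: the balance of probabilities (weight is at least 54).
    (b): 57 ≥ 54 [met]
    (c): 60 ≥ 54 [met]
  All elements met at the final stage.
With every stage satisfied, the respondent prevails on this issue.
— Issue II —
At Stage II.1 the claimant must meet the preponderance of the evidence (weight exceeds 52): on (d) the weight is 62 (the respondent's 15 is given no effect), which does exceed 52, so (d) meets the standard; on (e) the weight is 53, which does exceed 52, so (e) meets the standard.
  The claimant carries Stage II.1; the respondent now bears the burden.
At Stage II.2 the respondent must meet the preponderance of the evidence (weight exceeds 52): on (f) the weight is 52, ≤ 52, so (f) does not meet the standard.
  Not every element is met, so the respondent fails to carry Stage II.2.
So the claimant prevails on this issue.
— Issue III —
Stage III.1 — burden on claimant; standard: clear and convincing evidence (weight is at least 68).
    (g): 68 (respondent's 20 disregarded) ≥ 68 [met]
  All elements met. The burden passes to the respondent.
Stage III.2 — burden on respondent; standard: a scintilla of evidence (weight is at least 25).
    (h): 18 (claimant's 59 disregarded) < 25 [not met]
    (i): 34 (claimant's 68 disregarded) ≥ 25 [met]
  Stage III.2 not carried; the respondent fails its burden.
So the claimant prevails on this issue.
Per-issue: Issue I → respondent; Issue II → claimant; Issue III → claimant. The claimant must prevail on a majority of issues; overall, the claimant prevails.

claimant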